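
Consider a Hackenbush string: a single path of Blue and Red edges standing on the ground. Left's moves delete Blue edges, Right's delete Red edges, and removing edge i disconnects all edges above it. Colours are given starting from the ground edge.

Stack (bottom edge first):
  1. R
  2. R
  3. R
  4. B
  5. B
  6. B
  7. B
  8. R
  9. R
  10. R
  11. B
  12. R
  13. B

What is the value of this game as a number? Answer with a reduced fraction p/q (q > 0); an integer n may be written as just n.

-2165/1024

step 1: add R to get R; options L={  } R={ 0 } -> -1
step 2: add R to get RR; options L={  } R={ -1,0 } -> -2
step 3: add R to get RRR; options L={  } R={ -2,-1,0 } -> -3
step 4: add B to get RRRB; options L={ -3 } R={ -2,-1,0 } -> -5/2
step 5: add B to get RRRBB; options L={ -3,-5/2 } R={ -2,-1,0 } -> -9/4
step 6: add B to get RRRBBB; options L={ -3,-5/2,-9/4 } R={ -2,-1,0 } -> -17/8
step 7: add B to get RRRBBBB; options L={ -3,-5/2,-9/4,-17/8 } R={ -2,-1,0 } -> -33/16
step 8: add R to get RRRBBBBR; options L={ -3,-5/2,-9/4,-17/8 } R={ -33/16,-2,-1,0 } -> -67/32
step 9: add R to get RRRBBBBRR; options L={ -3,-5/2,-9/4,-17/8 } R={ -67/32,-33/16,-2,-1,0 } -> -135/64
step 10: add R to get RRRBBBBRRR; options L={ -3,-5/2,-9/4,-17/8 } R={ -135/64,-67/32,-33/16,-2,-1,0 } -> -271/128
step 11: add B to get RRRBBBBRRRB; options L={ -3,-5/2,-9/4,-17/8,-271/128 } R={ -135/64,-67/32,-33/16,-2,-1,0 } -> -541/256
step 12: add R to get RRRBBBBRRRBR; options L={ -3,-5/2,-9/4,-17/8,-271/128 } R={ -541/256,-135/64,-67/32,-33/16,-2,-1,0 } -> -1083/512
step 13: add B to get RRRBBBBRRRBRB; options L={ -3,-5/2,-9/4,-17/8,-271/128,-1083/512 } R={ -541/256,-135/64,-67/32,-33/16,-2,-1,0 } -> -2165/1024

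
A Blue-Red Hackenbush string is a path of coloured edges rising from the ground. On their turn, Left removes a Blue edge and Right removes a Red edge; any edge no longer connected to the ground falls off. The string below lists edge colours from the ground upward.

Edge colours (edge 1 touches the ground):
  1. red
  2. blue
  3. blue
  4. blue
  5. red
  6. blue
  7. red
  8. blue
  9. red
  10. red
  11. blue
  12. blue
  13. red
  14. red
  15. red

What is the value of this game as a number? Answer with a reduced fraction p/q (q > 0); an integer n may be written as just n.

-2767/16384

Prefix values for red blue blue blue red blue red blue red red blue blue red red red via {L|R} + simplicity:
val_1 [r]  L=[—]  R=[0]  gives -1
val_2 [rb]  L=[-1]  R=[0]  gives -1/2
val_3 [rbb]  L=[-1,-1/2]  R=[0]  gives -1/4
val_4 [rbbb]  L=[-1,-1/2,-1/4]  R=[0]  gives -1/8
val_5 [rbbbr]  L=[-1,-1/2,-1/4]  R=[-1/8,0]  gives -3/16
val_6 [rbbbrb]  L=[-1,-1/2,-1/4,-3/16]  R=[-1/8,0]  gives -5/32
val_7 [rbbbrbr]  L=[-1,-1/2,-1/4,-3/16]  R=[-5/32,-1/8,0]  gives -11/64
val_8 [rbbbrbrb]  L=[-1,-1/2,-1/4,-3/16,-11/64]  R=[-5/32,-1/8,0]  gives -21/128
val_9 [rbbbrbrbr]  L=[-1,-1/2,-1/4,-3/16,-11/64]  R=[-21/128,-5/32,-1/8,0]  gives -43/256
val_10 [rbbbrbrbrr]  L=[-1,-1/2,-1/4,-3/16,-11/64]  R=[-43/256,-21/128,-5/32,-1/8,0]  gives -87/512
val_11 [rbbbrbrbrrb]  L=[-1,-1/2,-1/4,-3/16,-11/64,-87/512]  R=[-43/256,-21/128,-5/32,-1/8,0]  gives -173/1024
val_12 [rbbbrbrbrrbb]  L=[-1,-1/2,-1/4,-3/16,-11/64,-87/512,-173/1024]  R=[-43/256,-21/128,-5/32,-1/8,0]  gives -345/2048
val_13 [rbbbrbrbrrbbr]  L=[-1,-1/2,-1/4,-3/16,-11/64,-87/512,-173/1024]  R=[-345/2048,-43/256,-21/128,-5/32,-1/8,0]  gives -691/4096
val_14 [rbbbrbrbrrbbrr]  L=[-1,-1/2,-1/4,-3/16,-11/64,-87/512,-173/1024]  R=[-691/4096,-345/2048,-43/256,-21/128,-5/32,-1/8,0]  gives -1383/8192
val_15 [rbbbrbrbrrbbrrr]  L=[-1,-1/2,-1/4,-3/16,-11/64,-87/512,-173/1024]  R=[-1383/8192,-691/4096,-345/2048,-43/256,-21/128,-5/32,-1/8,0]  gives -2767/16384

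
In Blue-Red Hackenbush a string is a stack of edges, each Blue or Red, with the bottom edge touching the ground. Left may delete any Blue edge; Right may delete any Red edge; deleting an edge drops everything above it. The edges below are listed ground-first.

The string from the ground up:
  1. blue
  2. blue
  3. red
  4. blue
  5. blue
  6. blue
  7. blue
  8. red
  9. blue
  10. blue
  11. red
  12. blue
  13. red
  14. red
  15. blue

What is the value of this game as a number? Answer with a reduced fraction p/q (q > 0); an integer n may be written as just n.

16083/8192

Prefix values for blue blue red blue blue blue blue red blue blue red blue red red blue via {L|R} + simplicity:
b: Left { 0 }, Right { (no moves) } so simplest 1
bb: Left { 0; 1 }, Right { (no moves) } so simplest 2
bbr: Left { 0; 1 }, Right { 2 } so simplest 3/2
bbrb: Left { 0; 1; 3/2 }, Right { 2 } so simplest 7/4
bbrbb: Left { 0; 1; 3/2; 7/4 }, Right { 2 } so simplest 15/8
bbrbbb: Left { 0; 1; 3/2; 7/4; 15/8 }, Right { 2 } so simplest 31/16
bbrbbbb: Left { 0; 1; 3/2; 7/4; 15/8; 31/16 }, Right { 2 } so simplest 63/32
bbrbbbbr: Left { 0; 1; 3/2; 7/4; 15/8; 31/16 }, Right { 63/32; 2 } so simplest 125/64
bbrbbbbrb: Left { 0; 1; 3/2; 7/4; 15/8; 31/16; 125/64 }, Right { 63/32; 2 } so simplest 251/128
bbrbbbbrbb: Left { 0; 1; 3/2; 7/4; 15/8; 31/16; 125/64; 251/128 }, Right { 63/32; 2 } so simplest 503/256
bbrbbbbrbbr: Left { 0; 1; 3/2; 7/4; 15/8; 31/16; 125/64; 251/128 }, Right { 503/256; 63/32; 2 } so simplest 1005/512
bbrbbbbrbbrb: Left { 0; 1; 3/2; 7/4; 15/8; 31/16; 125/64; 251/128; 1005/512 }, Right { 503/256; 63/32; 2 } so simplest 2011/1024
bbrbbbbrbbrbr: Left { 0; 1; 3/2; 7/4; 15/8; 31/16; 125/64; 251/128; 1005/512 }, Right { 2011/1024; 503/256; 63/32; 2 } so simplest 4021/2048
bbrbbbbrbbrbrr: Left { 0; 1; 3/2; 7/4; 15/8; 31/16; 125/64; 251/128; 1005/512 }, Right { 4021/2048; 2011/1024; 503/256; 63/32; 2 } so simplest 8041/4096
bbrbbbbrbbrbrrb: Left { 0; 1; 3/2; 7/4; 15/8; 31/16; 125/64; 251/128; 1005/512; 8041/4096 }, Right { 4021/2048; 2011/1024; 503/256; 63/32; 2 } so simplest 16083/8192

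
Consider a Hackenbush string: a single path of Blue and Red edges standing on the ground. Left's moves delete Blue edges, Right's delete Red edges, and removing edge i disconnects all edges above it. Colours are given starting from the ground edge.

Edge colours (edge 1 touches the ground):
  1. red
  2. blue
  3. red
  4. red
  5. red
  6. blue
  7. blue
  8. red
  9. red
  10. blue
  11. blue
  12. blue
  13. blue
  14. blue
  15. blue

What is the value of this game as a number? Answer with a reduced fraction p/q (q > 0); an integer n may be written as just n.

-14721/16384

1 of 15 · r · max L −∞ · min R 0 — -1
2 of 15 · rb · max L -1 · min R 0 — -1/2
3 of 15 · rbr · max L -1 · min R -1/2 — -3/4
4 of 15 · rbrr · max L -1 · min R -3/4 — -7/8
5 of 15 · rbrrr · max L -1 · min R -7/8 — -15/16
6 of 15 · rbrrrb · max L -15/16 · min R -7/8 — -29/32
7 of 15 · rbrrrbb · max L -29/32 · min R -7/8 — -57/64
8 of 15 · rbrrrbbr · max L -29/32 · min R -57/64 — -115/128
9 of 15 · rbrrrbbrr · max L -29/32 · min R -115/128 — -231/256
10 of 15 · rbrrrbbrrb · max L -231/256 · min R -115/128 — -461/512
11 of 15 · rbrrrbbrrbb · max L -461/512 · min R -115/128 — -921/1024
12 of 15 · rbrrrbbrrbbb · max L -921/1024 · min R -115/128 — -1841/2048
13 of 15 · rbrrrbbrrbbbb · max L -1841/2048 · min R -115/128 — -3681/4096
14 of 15 · rbrrrbbrrbbbbb · max L -3681/4096 · min R -115/128 — -7361/8192
15 of 15 · rbrrrbbrrbbbbbb · max L -7361/8192 · min R -115/128 — -14721/16384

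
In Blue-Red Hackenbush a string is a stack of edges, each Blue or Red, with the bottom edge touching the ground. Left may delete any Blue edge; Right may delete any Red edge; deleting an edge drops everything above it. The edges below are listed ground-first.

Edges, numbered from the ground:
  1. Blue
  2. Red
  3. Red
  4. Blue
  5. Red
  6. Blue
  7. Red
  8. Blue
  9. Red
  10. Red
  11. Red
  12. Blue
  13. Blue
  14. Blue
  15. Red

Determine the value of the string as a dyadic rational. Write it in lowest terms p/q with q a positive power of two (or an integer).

5405/16384

Recurse on prefixes of the 15-edge string Blue Red Red Blue Red Blue Red Blue Red Red Red Blue Blue Blue Red:
B: Left { 0 }, Right { none } => simplest 1
BR: Left { 0 }, Right { 1 } => simplest 1/2
BRR: Left { 0 }, Right { 1/2,1 } => simplest 1/4
BRRB: Left { 0,1/4 }, Right { 1/2,1 } => simplest 3/8
BRRBR: Left { 0,1/4 }, Right { 3/8,1/2,1 } => simplest 5/16
BRRBRB: Left { 0,1/4,5/16 }, Right { 3/8,1/2,1 } => simplest 11/32
BRRBRBR: Left { 0,1/4,5/16 }, Right { 11/32,3/8,1/2,1 } => simplest 21/64
BRRBRBRB: Left { 0,1/4,5/16,21/64 }, Right { 11/32,3/8,1/2,1 } => simplest 43/128
BRRBRBRBR: Left { 0,1/4,5/16,21/64 }, Right { 43/128,11/32,3/8,1/2,1 } => simplest 85/256
BRRBRBRBRR: Left { 0,1/4,5/16,21/64 }, Right { 85/256,43/128,11/32,3/8,1/2,1 } => simplest 169/512
BRRBRBRBRRR: Left { 0,1/4,5/16,21/64 }, Right { 169/512,85/256,43/128,11/32,3/8,1/2,1 } => simplest 337/1024
BRRBRBRBRRRB: Left { 0,1/4,5/16,21/64,337/1024 }, Right { 169/512,85/256,43/128,11/32,3/8,1/2,1 } => simplest 675/2048
BRRBRBRBRRRBB: Left { 0,1/4,5/16,21/64,337/1024,675/2048 }, Right { 169/512,85/256,43/128,11/32,3/8,1/2,1 } => simplest 1351/4096
BRRBRBRBRRRBBB: Left { 0,1/4,5/16,21/64,337/1024,675/2048,1351/4096 }, Right { 169/512,85/256,43/128,11/32,3/8,1/2,1 } => simplest 2703/8192
BRRBRBRBRRRBBBR: Left { 0,1/4,5/16,21/64,337/1024,675/2048,1351/4096 }, Right { 2703/8192,169/512,85/256,43/128,11/32,3/8,1/2,1 } => simplest 5405/16384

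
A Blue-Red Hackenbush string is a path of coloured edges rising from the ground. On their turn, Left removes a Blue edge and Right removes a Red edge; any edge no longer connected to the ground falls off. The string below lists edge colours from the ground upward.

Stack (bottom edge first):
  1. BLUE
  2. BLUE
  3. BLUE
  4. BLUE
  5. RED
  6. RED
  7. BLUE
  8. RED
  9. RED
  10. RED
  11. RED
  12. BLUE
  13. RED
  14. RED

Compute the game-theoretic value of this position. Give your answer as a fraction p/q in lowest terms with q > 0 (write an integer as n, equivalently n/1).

Prefix values for BLUE BLUE BLUE BLUE RED RED BLUE RED RED RED RED BLUE RED RED via {L|R} + simplicity:
step 1: add BLUE to get B; options L={ 0 } R={ · } -> 1
step 2: add BLUE to get BB; options L={ 0; 1 } R={ · } -> 2
step 3: add BLUE to get BBB; options L={ 0; 1; 2 } R={ · } -> 3
step 4: add BLUE to get BBBB; options L={ 0; 1; 2; 3 } R={ · } -> 4
step 5: add RED to get BBBBR; options L={ 0; 1; 2; 3 } R={ 4 } -> 7/2
step 6: add RED to get BBBBRR; options L={ 0; 1; 2; 3 } R={ 7/2; 4 } -> 13/4
step 7: add BLUE to get BBBBRRB; options L={ 0; 1; 2; 3; 13/4 } R={ 7/2; 4 } -> 27/8
step 8: add RED to get BBBBRRBR; options L={ 0; 1; 2; 3; 13/4 } R={ 27/8; 7/2; 4 } -> 53/16
step 9: add RED to get BBBBRRBRR; options L={ 0; 1; 2; 3; 13/4 } R={ 53/16; 27/8; 7/2; 4 } -> 105/32
step 10: add RED to get BBBBRRBRRR; options L={ 0; 1; 2; 3; 13/4 } R={ 105/32; 53/16; 27/8; 7/2; 4 } -> 209/64
step 11: add RED to get BBBBRRBRRRR; options L={ 0; 1; 2; 3; 13/4 } R={ 209/64; 105/32; 53/16; 27/8; 7/2; 4 } -> 417/128
step 12: add BLUE to get BBBBRRBRRRRB; options L={ 0; 1; 2; 3; 13/4; 417/128 } R={ 209/64; 105/32; 53/16; 27/8; 7/2; 4 } -> 835/256
step 13: add RED to get BBBBRRBRRRRBR; options L={ 0; 1; 2; 3; 13/4; 417/128 } R={ 835/256; 209/64; 105/32; 53/16; 27/8; 7/2; 4 } -> 1669/512
step 14: add RED to get BBBBRRBRRRRBRR; options L={ 0; 1; 2; 3; 13/4; 417/128 } R={ 1669/512; 835/256; 209/64; 105/32; 53/16; 27/8; 7/2; 4 } -> 3337/1024

3337/1024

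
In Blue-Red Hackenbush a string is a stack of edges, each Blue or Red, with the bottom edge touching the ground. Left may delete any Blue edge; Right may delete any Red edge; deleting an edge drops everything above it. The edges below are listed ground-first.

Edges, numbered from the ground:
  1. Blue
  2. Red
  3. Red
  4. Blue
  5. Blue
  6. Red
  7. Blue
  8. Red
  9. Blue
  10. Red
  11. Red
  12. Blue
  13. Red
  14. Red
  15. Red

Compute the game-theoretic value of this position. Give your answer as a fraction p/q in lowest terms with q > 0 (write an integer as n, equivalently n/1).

6801/16384

Build v(s[:k]) for k = 1..15, string s = Blue Red Red Blue Blue Red Blue Red Blue Red Red Blue Red Red Red.
step 1: add Blue to get B; options L={ 0 } R={  } gives 1
step 2: add Red to get BR; options L={ 0 } R={ 1 } gives 1/2
step 3: add Red to get BRR; options L={ 0 } R={ 1/2, 1 } gives 1/4
step 4: add Blue to get BRRB; options L={ 0, 1/4 } R={ 1/2, 1 } gives 3/8
step 5: add Blue to get BRRBB; options L={ 0, 1/4, 3/8 } R={ 1/2, 1 } gives 7/16
step 6: add Red to get BRRBBR; options L={ 0, 1/4, 3/8 } R={ 7/16, 1/2, 1 } gives 13/32
step 7: add Blue to get BRRBBRB; options L={ 0, 1/4, 3/8, 13/32 } R={ 7/16, 1/2, 1 } gives 27/64
step 8: add Red to get BRRBBRBR; options L={ 0, 1/4, 3/8, 13/32 } R={ 27/64, 7/16, 1/2, 1 } gives 53/128
step 9: add Blue to get BRRBBRBRB; options L={ 0, 1/4, 3/8, 13/32, 53/128 } R={ 27/64, 7/16, 1/2, 1 } gives 107/256
step 10: add Red to get BRRBBRBRBR; options L={ 0, 1/4, 3/8, 13/32, 53/128 } R={ 107/256, 27/64, 7/16, 1/2, 1 } gives 213/512
step 11: add Red to get BRRBBRBRBRR; options L={ 0, 1/4, 3/8, 13/32, 53/128 } R={ 213/512, 107/256, 27/64, 7/16, 1/2, 1 } gives 425/1024
step 12: add Blue to get BRRBBRBRBRRB; options L={ 0, 1/4, 3/8, 13/32, 53/128, 425/1024 } R={ 213/512, 107/256, 27/64, 7/16, 1/2, 1 } gives 851/2048
step 13: add Red to get BRRBBRBRBRRBR; options L={ 0, 1/4, 3/8, 13/32, 53/128, 425/1024 } R={ 851/2048, 213/512, 107/256, 27/64, 7/16, 1/2, 1 } gives 1701/4096
step 14: add Red to get BRRBBRBRBRRBRR; options L={ 0, 1/4, 3/8, 13/32, 53/128, 425/1024 } R={ 1701/4096, 851/2048, 213/512, 107/256, 27/64, 7/16, 1/2, 1 } gives 3401/8192
step 15: add Red to get BRRBBRBRBRRBRRR; options L={ 0, 1/4, 3/8, 13/32, 53/128, 425/1024 } R={ 3401/8192, 1701/4096, 851/2048, 213/512, 107/256, 27/64, 7/16, 1/2, 1 } gives 6801/16384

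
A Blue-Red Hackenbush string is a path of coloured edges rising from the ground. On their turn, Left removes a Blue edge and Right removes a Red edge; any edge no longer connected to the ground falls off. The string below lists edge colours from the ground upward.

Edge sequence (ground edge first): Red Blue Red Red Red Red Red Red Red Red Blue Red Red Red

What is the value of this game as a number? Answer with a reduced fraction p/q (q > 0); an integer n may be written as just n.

-8175/8192

Prefix values for Red Blue Red Red Red Red Red Red Red Red Blue Red Red Red via {L|R} + simplicity:
v(R) = { (no moves) | 0 } so -1
v(RB) = { -1 | 0 } so -1/2
v(RBR) = { -1 | -1/2,0 } so -3/4
v(RBRR) = { -1 | -3/4,-1/2,0 } so -7/8
v(RBRRR) = { -1 | -7/8,-3/4,-1/2,0 } so -15/16
v(RBRRRR) = { -1 | -15/16,-7/8,-3/4,-1/2,0 } so -31/32
v(RBRRRRR) = { -1 | -31/32,-15/16,-7/8,-3/4,-1/2,0 } so -63/64
v(RBRRRRRR) = { -1 | -63/64,-31/32,-15/16,-7/8,-3/4,-1/2,0 } so -127/128
v(RBRRRRRRR) = { -1 | -127/128,-63/64,-31/32,-15/16,-7/8,-3/4,-1/2,0 } so -255/256
v(RBRRRRRRRR) = { -1 | -255/256,-127/128,-63/64,-31/32,-15/16,-7/8,-3/4,-1/2,0 } so -511/512
v(RBRRRRRRRRB) = { -1,-511/512 | -255/256,-127/128,-63/64,-31/32,-15/16,-7/8,-3/4,-1/2,0 } so -1021/1024
v(RBRRRRRRRRBR) = { -1,-511/512 | -1021/1024,-255/256,-127/128,-63/64,-31/32,-15/16,-7/8,-3/4,-1/2,0 } so -2043/2048
v(RBRRRRRRRRBRR) = { -1,-511/512 | -2043/2048,-1021/1024,-255/256,-127/128,-63/64,-31/32,-15/16,-7/8,-3/4,-1/2,0 } so -4087/4096
v(RBRRRRRRRRBRRR) = { -1,-511/512 | -4087/4096,-2043/2048,-1021/1024,-255/256,-127/128,-63/64,-31/32,-15/16,-7/8,-3/4,-1/2,0 } so -8175/8192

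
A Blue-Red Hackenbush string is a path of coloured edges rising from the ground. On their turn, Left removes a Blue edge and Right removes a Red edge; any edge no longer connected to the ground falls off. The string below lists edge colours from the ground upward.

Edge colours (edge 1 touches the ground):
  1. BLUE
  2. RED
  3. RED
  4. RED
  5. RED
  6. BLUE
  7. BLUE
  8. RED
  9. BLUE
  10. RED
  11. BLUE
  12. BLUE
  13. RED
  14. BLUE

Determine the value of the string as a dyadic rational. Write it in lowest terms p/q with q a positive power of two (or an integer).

Prefix values for BLUE RED RED RED RED BLUE BLUE RED BLUE RED BLUE BLUE RED BLUE via {L|R} + simplicity:
v(B) = { 0 |  } => 1
v(BR) = { 0 | 1 } => 1/2
v(BRR) = { 0 | 1/2,1 } => 1/4
v(BRRR) = { 0 | 1/4,1/2,1 } => 1/8
v(BRRRR) = { 0 | 1/8,1/4,1/2,1 } => 1/16
v(BRRRRB) = { 0,1/16 | 1/8,1/4,1/2,1 } => 3/32
v(BRRRRBB) = { 0,1/16,3/32 | 1/8,1/4,1/2,1 } => 7/64
v(BRRRRBBR) = { 0,1/16,3/32 | 7/64,1/8,1/4,1/2,1 } => 13/128
v(BRRRRBBRB) = { 0,1/16,3/32,13/128 | 7/64,1/8,1/4,1/2,1 } => 27/256
v(BRRRRBBRBR) = { 0,1/16,3/32,13/128 | 27/256,7/64,1/8,1/4,1/2,1 } => 53/512
v(BRRRRBBRBRB) = { 0,1/16,3/32,13/128,53/512 | 27/256,7/64,1/8,1/4,1/2,1 } => 107/1024
v(BRRRRBBRBRBB) = { 0,1/16,3/32,13/128,53/512,107/1024 | 27/256,7/64,1/8,1/4,1/2,1 } => 215/2048
v(BRRRRBBRBRBBR) = { 0,1/16,3/32,13/128,53/512,107/1024 | 215/2048,27/256,7/64,1/8,1/4,1/2,1 } => 429/4096
v(BRRRRBBRBRBBRB) = { 0,1/16,3/32,13/128,53/512,107/1024,429/4096 | 215/2048,27/256,7/64,1/8,1/4,1/2,1 } => 859/8192

859/8192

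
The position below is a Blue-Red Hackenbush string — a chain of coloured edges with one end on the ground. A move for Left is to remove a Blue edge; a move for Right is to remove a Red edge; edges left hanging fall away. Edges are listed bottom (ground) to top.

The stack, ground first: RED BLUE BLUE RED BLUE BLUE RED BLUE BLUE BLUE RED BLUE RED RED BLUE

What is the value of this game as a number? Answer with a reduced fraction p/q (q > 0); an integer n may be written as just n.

Build val(s[:k]) for k = 1..15, string s = RED BLUE BLUE RED BLUE BLUE RED BLUE BLUE BLUE RED BLUE RED RED BLUE.
val_1 [R]  L=[·]  R=[0]  — -1
val_2 [RB]  L=[-1]  R=[0]  — -1/2
val_3 [RBB]  L=[-1 -1/2]  R=[0]  — -1/4
val_4 [RBBR]  L=[-1 -1/2]  R=[-1/4 0]  — -3/8
val_5 [RBBRB]  L=[-1 -1/2 -3/8]  R=[-1/4 0]  — -5/16
val_6 [RBBRBB]  L=[-1 -1/2 -3/8 -5/16]  R=[-1/4 0]  — -9/32
val_7 [RBBRBBR]  L=[-1 -1/2 -3/8 -5/16]  R=[-9/32 -1/4 0]  — -19/64
val_8 [RBBRBBRB]  L=[-1 -1/2 -3/8 -5/16 -19/64]  R=[-9/32 -1/4 0]  — -37/128
val_9 [RBBRBBRBB]  L=[-1 -1/2 -3/8 -5/16 -19/64 -37/128]  R=[-9/32 -1/4 0]  — -73/256
val_10 [RBBRBBRBBB]  L=[-1 -1/2 -3/8 -5/16 -19/64 -37/128 -73/256]  R=[-9/32 -1/4 0]  — -145/512
val_11 [RBBRBBRBBBR]  L=[-1 -1/2 -3/8 -5/16 -19/64 -37/128 -73/256]  R=[-145/512 -9/32 -1/4 0]  — -291/1024
val_12 [RBBRBBRBBBRB]  L=[-1 -1/2 -3/8 -5/16 -19/64 -37/128 -73/256 -291/1024]  R=[-145/512 -9/32 -1/4 0]  — -581/2048
val_13 [RBBRBBRBBBRBR]  L=[-1 -1/2 -3/8 -5/16 -19/64 -37/128 -73/256 -291/1024]  R=[-581/2048 -145/512 -9/32 -1/4 0]  — -1163/4096
val_14 [RBBRBBRBBBRBRR]  L=[-1 -1/2 -3/8 -5/16 -19/64 -37/128 -73/256 -291/1024]  R=[-1163/4096 -581/2048 -145/512 -9/32 -1/4 0]  — -2327/8192
val_15 [RBBRBBRBBBRBRRB]  L=[-1 -1/2 -3/8 -5/16 -19/64 -37/128 -73/256 -291/1024 -2327/8192]  R=[-1163/4096 -581/2048 -145/512 -9/32 -1/4 0]  — -4653/16384

-4653/16384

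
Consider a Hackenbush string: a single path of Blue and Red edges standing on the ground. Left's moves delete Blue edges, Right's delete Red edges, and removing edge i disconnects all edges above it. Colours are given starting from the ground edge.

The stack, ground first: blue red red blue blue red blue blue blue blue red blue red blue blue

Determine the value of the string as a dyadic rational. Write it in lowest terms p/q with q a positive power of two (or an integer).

Prefix values for blue red red blue blue red blue blue blue blue red blue red blue blue via {L|R} + simplicity:
step 1: add blue to get b; options L={ 0 } R={ none } → 1
step 2: add red to get br; options L={ 0 } R={ 1 } → 1/2
step 3: add red to get brr; options L={ 0 } R={ 1/2, 1 } → 1/4
step 4: add blue to get brrb; options L={ 0, 1/4 } R={ 1/2, 1 } → 3/8
step 5: add blue to get brrbb; options L={ 0, 1/4, 3/8 } R={ 1/2, 1 } → 7/16
step 6: add red to get brrbbr; options L={ 0, 1/4, 3/8 } R={ 7/16, 1/2, 1 } → 13/32
step 7: add blue to get brrbbrb; options L={ 0, 1/4, 3/8, 13/32 } R={ 7/16, 1/2, 1 } → 27/64
step 8: add blue to get brrbbrbb; options L={ 0, 1/4, 3/8, 13/32, 27/64 } R={ 7/16, 1/2, 1 } → 55/128
step 9: add blue to get brrbbrbbb; options L={ 0, 1/4, 3/8, 13/32, 27/64, 55/128 } R={ 7/16, 1/2, 1 } → 111/256
step 10: add blue to get brrbbrbbbb; options L={ 0, 1/4, 3/8, 13/32, 27/64, 55/128, 111/256 } R={ 7/16, 1/2, 1 } → 223/512
step 11: add red to get brrbbrbbbbr; options L={ 0, 1/4, 3/8, 13/32, 27/64, 55/128, 111/256 } R={ 223/512, 7/16, 1/2, 1 } → 445/1024
step 12: add blue to get brrbbrbbbbrb; options L={ 0, 1/4, 3/8, 13/32, 27/64, 55/128, 111/256, 445/1024 } R={ 223/512, 7/16, 1/2, 1 } → 891/2048
step 13: add red to get brrbbrbbbbrbr; options L={ 0, 1/4, 3/8, 13/32, 27/64, 55/128, 111/256, 445/1024 } R={ 891/2048, 223/512, 7/16, 1/2, 1 } → 1781/4096
step 14: add blue to get brrbbrbbbbrbrb; options L={ 0, 1/4, 3/8, 13/32, 27/64, 55/128, 111/256, 445/1024, 1781/4096 } R={ 891/2048, 223/512, 7/16, 1/2, 1 } → 3563/8192
step 15: add blue to get brrbbrbbbbrbrbb; options L={ 0, 1/4, 3/8, 13/32, 27/64, 55/128, 111/256, 445/1024, 1781/4096, 3563/8192 } R={ 891/2048, 223/512, 7/16, 1/2, 1 } → 7127/16384

7127/16384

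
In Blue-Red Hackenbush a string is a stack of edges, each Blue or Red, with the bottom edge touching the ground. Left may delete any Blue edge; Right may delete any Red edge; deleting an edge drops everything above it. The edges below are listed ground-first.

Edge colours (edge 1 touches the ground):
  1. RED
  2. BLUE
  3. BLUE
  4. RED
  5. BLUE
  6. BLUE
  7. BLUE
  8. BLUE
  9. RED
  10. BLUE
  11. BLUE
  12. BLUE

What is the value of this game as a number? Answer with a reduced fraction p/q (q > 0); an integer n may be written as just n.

G_1 [R]  L=[·]  R=[0]  -> -1
G_2 [RB]  L=[-1]  R=[0]  -> -1/2
G_3 [RBB]  L=[-1, -1/2]  R=[0]  -> -1/4
G_4 [RBBR]  L=[-1, -1/2]  R=[-1/4, 0]  -> -3/8
G_5 [RBBRB]  L=[-1, -1/2, -3/8]  R=[-1/4, 0]  -> -5/16
G_6 [RBBRBB]  L=[-1, -1/2, -3/8, -5/16]  R=[-1/4, 0]  -> -9/32
G_7 [RBBRBBB]  L=[-1, -1/2, -3/8, -5/16, -9/32]  R=[-1/4, 0]  -> -17/64
G_8 [RBBRBBBB]  L=[-1, -1/2, -3/8, -5/16, -9/32, -17/64]  R=[-1/4, 0]  -> -33/128
G_9 [RBBRBBBBR]  L=[-1, -1/2, -3/8, -5/16, -9/32, -17/64]  R=[-33/128, -1/4, 0]  -> -67/256
G_10 [RBBRBBBBRB]  L=[-1, -1/2, -3/8, -5/16, -9/32, -17/64, -67/256]  R=[-33/128, -1/4, 0]  -> -133/512
G_11 [RBBRBBBBRBB]  L=[-1, -1/2, -3/8, -5/16, -9/32, -17/64, -67/256, -133/512]  R=[-33/128, -1/4, 0]  -> -265/1024
G_12 [RBBRBBBBRBBB]  L=[-1, -1/2, -3/8, -5/16, -9/32, -17/64, -67/256, -133/512, -265/1024]  R=[-33/128, -1/4, 0]  -> -529/2048

-529/2048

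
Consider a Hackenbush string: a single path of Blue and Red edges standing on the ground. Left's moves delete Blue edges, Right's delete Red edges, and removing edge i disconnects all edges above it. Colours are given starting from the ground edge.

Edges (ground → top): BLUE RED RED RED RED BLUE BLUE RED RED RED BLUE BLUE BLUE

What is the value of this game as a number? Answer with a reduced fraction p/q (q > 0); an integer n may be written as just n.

399/4096

g(B) = { 0 | · } ⇒ 1
g(BR) = { 0 | 1 } ⇒ 1/2
g(BRR) = { 0 | 1/2,1 } ⇒ 1/4
g(BRRR) = { 0 | 1/4,1/2,1 } ⇒ 1/8
g(BRRRR) = { 0 | 1/8,1/4,1/2,1 } ⇒ 1/16
g(BRRRRB) = { 0,1/16 | 1/8,1/4,1/2,1 } ⇒ 3/32
g(BRRRRBB) = { 0,1/16,3/32 | 1/8,1/4,1/2,1 } ⇒ 7/64
g(BRRRRBBR) = { 0,1/16,3/32 | 7/64,1/8,1/4,1/2,1 } ⇒ 13/128
g(BRRRRBBRR) = { 0,1/16,3/32 | 13/128,7/64,1/8,1/4,1/2,1 } ⇒ 25/256
g(BRRRRBBRRR) = { 0,1/16,3/32 | 25/256,13/128,7/64,1/8,1/4,1/2,1 } ⇒ 49/512
g(BRRRRBBRRRB) = { 0,1/16,3/32,49/512 | 25/256,13/128,7/64,1/8,1/4,1/2,1 } ⇒ 99/1024
g(BRRRRBBRRRBB) = { 0,1/16,3/32,49/512,99/1024 | 25/256,13/128,7/64,1/8,1/4,1/2,1 } ⇒ 199/2048
g(BRRRRBBRRRBBB) = { 0,1/16,3/32,49/512,99/1024,199/2048 | 25/256,13/128,7/64,1/8,1/4,1/2,1 } ⇒ 399/4096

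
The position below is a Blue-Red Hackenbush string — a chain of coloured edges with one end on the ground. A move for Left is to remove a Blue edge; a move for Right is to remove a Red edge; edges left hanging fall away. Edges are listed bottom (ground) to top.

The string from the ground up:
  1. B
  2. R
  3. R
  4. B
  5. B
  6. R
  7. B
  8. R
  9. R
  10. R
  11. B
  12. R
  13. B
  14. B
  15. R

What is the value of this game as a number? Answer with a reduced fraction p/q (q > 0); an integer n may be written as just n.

Prefix values for B R R B B R B R R R B R B B R via {L|R} + simplicity:
step 1: add B to get B; options L={ 0 } R={ ∅ } -> 1
step 2: add R to get BR; options L={ 0 } R={ 1 } -> 1/2
step 3: add R to get BRR; options L={ 0 } R={ 1/2 1 } -> 1/4
step 4: add B to get BRRB; options L={ 0 1/4 } R={ 1/2 1 } -> 3/8
step 5: add B to get BRRBB; options L={ 0 1/4 3/8 } R={ 1/2 1 } -> 7/16
step 6: add R to get BRRBBR; options L={ 0 1/4 3/8 } R={ 7/16 1/2 1 } -> 13/32
step 7: add B to get BRRBBRB; options L={ 0 1/4 3/8 13/32 } R={ 7/16 1/2 1 } -> 27/64
step 8: add R to get BRRBBRBR; options L={ 0 1/4 3/8 13/32 } R={ 27/64 7/16 1/2 1 } -> 53/128
step 9: add R to get BRRBBRBRR; options L={ 0 1/4 3/8 13/32 } R={ 53/128 27/64 7/16 1/2 1 } -> 105/256
step 10: add R to get BRRBBRBRRR; options L={ 0 1/4 3/8 13/32 } R={ 105/256 53/128 27/64 7/16 1/2 1 } -> 209/512
step 11: add B to get BRRBBRBRRRB; options L={ 0 1/4 3/8 13/32 209/512 } R={ 105/256 53/128 27/64 7/16 1/2 1 } -> 419/1024
step 12: add R to get BRRBBRBRRRBR; options L={ 0 1/4 3/8 13/32 209/512 } R={ 419/1024 105/256 53/128 27/64 7/16 1/2 1 } -> 837/2048
step 13: add B to get BRRBBRBRRRBRB; options L={ 0 1/4 3/8 13/32 209/512 837/2048 } R={ 419/1024 105/256 53/128 27/64 7/16 1/2 1 } -> 1675/4096
step 14: add B to get BRRBBRBRRRBRBB; options L={ 0 1/4 3/8 13/32 209/512 837/2048 1675/4096 } R={ 419/1024 105/256 53/128 27/64 7/16 1/2 1 } -> 3351/8192
step 15: add R to get BRRBBRBRRRBRBBR; options L={ 0 1/4 3/8 13/32 209/512 837/2048 1675/4096 } R={ 3351/8192 419/1024 105/256 53/128 27/64 7/16 1/2 1 } -> 6701/16384

6701/16384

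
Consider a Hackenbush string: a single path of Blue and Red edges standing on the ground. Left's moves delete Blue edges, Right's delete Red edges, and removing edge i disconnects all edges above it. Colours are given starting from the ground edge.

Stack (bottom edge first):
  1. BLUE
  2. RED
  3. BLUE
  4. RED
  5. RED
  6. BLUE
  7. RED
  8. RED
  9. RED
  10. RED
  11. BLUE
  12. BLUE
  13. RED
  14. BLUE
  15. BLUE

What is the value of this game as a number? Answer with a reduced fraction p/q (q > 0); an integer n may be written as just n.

9271/16384

Prefix values for BLUE RED BLUE RED RED BLUE RED RED RED RED BLUE BLUE RED BLUE BLUE via {L|R} + simplicity:
edge 1 of 15 (BLUE): { 0 | — } — 1
edge 2 of 15 (RED): { 0 | 1 } — 1/2
edge 3 of 15 (BLUE): { 0,1/2 | 1 } — 3/4
edge 4 of 15 (RED): { 0,1/2 | 3/4,1 } — 5/8
edge 5 of 15 (RED): { 0,1/2 | 5/8,3/4,1 } — 9/16
edge 6 of 15 (BLUE): { 0,1/2,9/16 | 5/8,3/4,1 } — 19/32
edge 7 of 15 (RED): { 0,1/2,9/16 | 19/32,5/8,3/4,1 } — 37/64
edge 8 of 15 (RED): { 0,1/2,9/16 | 37/64,19/32,5/8,3/4,1 } — 73/128
edge 9 of 15 (RED): { 0,1/2,9/16 | 73/128,37/64,19/32,5/8,3/4,1 } — 145/256
edge 10 of 15 (RED): { 0,1/2,9/16 | 145/256,73/128,37/64,19/32,5/8,3/4,1 } — 289/512
edge 11 of 15 (BLUE): { 0,1/2,9/16,289/512 | 145/256,73/128,37/64,19/32,5/8,3/4,1 } — 579/1024
edge 12 of 15 (BLUE): { 0,1/2,9/16,289/512,579/1024 | 145/256,73/128,37/64,19/32,5/8,3/4,1 } — 1159/2048
edge 13 of 15 (RED): { 0,1/2,9/16,289/512,579/1024 | 1159/2048,145/256,73/128,37/64,19/32,5/8,3/4,1 } — 2317/4096
edge 14 of 15 (BLUE): { 0,1/2,9/16,289/512,579/1024,2317/4096 | 1159/2048,145/256,73/128,37/64,19/32,5/8,3/4,1 } — 4635/8192
edge 15 of 15 (BLUE): { 0,1/2,9/16,289/512,579/1024,2317/4096,4635/8192 | 1159/2048,145/256,73/128,37/64,19/32,5/8,3/4,1 } — 9271/16384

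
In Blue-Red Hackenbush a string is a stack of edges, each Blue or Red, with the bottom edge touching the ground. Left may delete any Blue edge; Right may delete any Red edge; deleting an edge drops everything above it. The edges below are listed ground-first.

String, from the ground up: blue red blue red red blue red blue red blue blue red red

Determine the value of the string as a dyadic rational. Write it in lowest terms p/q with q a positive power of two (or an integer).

2393/4096

Build value(s[:k]) for k = 1..13, string s = blue red blue red red blue red blue red blue blue red red.
1 of 13 · b · max L 0 · min R +∞ ⇒ 1
2 of 13 · br · max L 0 · min R 1 ⇒ 1/2
3 of 13 · brb · max L 1/2 · min R 1 ⇒ 3/4
4 of 13 · brbr · max L 1/2 · min R 3/4 ⇒ 5/8
5 of 13 · brbrr · max L 1/2 · min R 5/8 ⇒ 9/16
6 of 13 · brbrrb · max L 9/16 · min R 5/8 ⇒ 19/32
7 of 13 · brbrrbr · max L 9/16 · min R 19/32 ⇒ 37/64
8 of 13 · brbrrbrb · max L 37/64 · min R 19/32 ⇒ 75/128
9 of 13 · brbrrbrbr · max L 37/64 · min R 75/128 ⇒ 149/256
10 of 13 · brbrrbrbrb · max L 149/256 · min R 75/128 ⇒ 299/512
11 of 13 · brbrrbrbrbb · max L 299/512 · min R 75/128 ⇒ 599/1024
12 of 13 · brbrrbrbrbbr · max L 299/512 · min R 599/1024 ⇒ 1197/2048
13 of 13 · brbrrbrbrbbrr · max L 299/512 · min R 1197/2048 ⇒ 2393/4096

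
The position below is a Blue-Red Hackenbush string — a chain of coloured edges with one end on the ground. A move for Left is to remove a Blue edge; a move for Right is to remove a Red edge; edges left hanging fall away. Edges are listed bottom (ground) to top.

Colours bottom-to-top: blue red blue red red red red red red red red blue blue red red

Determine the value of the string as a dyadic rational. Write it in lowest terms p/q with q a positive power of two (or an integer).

8217/16384

G(b) = { 0 |  } => 1
G(br) = { 0 | 1 } => 1/2
G(brb) = { 0; 1/2 | 1 } => 3/4
G(brbr) = { 0; 1/2 | 3/4; 1 } => 5/8
G(brbrr) = { 0; 1/2 | 5/8; 3/4; 1 } => 9/16
G(brbrrr) = { 0; 1/2 | 9/16; 5/8; 3/4; 1 } => 17/32
G(brbrrrr) = { 0; 1/2 | 17/32; 9/16; 5/8; 3/4; 1 } => 33/64
G(brbrrrrr) = { 0; 1/2 | 33/64; 17/32; 9/16; 5/8; 3/4; 1 } => 65/128
G(brbrrrrrr) = { 0; 1/2 | 65/128; 33/64; 17/32; 9/16; 5/8; 3/4; 1 } => 129/256
G(brbrrrrrrr) = { 0; 1/2 | 129/256; 65/128; 33/64; 17/32; 9/16; 5/8; 3/4; 1 } => 257/512
G(brbrrrrrrrr) = { 0; 1/2 | 257/512; 129/256; 65/128; 33/64; 17/32; 9/16; 5/8; 3/4; 1 } => 513/1024
G(brbrrrrrrrrb) = { 0; 1/2; 513/1024 | 257/512; 129/256; 65/128; 33/64; 17/32; 9/16; 5/8; 3/4; 1 } => 1027/2048
G(brbrrrrrrrrbb) = { 0; 1/2; 513/1024; 1027/2048 | 257/512; 129/256; 65/128; 33/64; 17/32; 9/16; 5/8; 3/4; 1 } => 2055/4096
G(brbrrrrrrrrbbr) = { 0; 1/2; 513/1024; 1027/2048 | 2055/4096; 257/512; 129/256; 65/128; 33/64; 17/32; 9/16; 5/8; 3/4; 1 } => 4109/8192
G(brbrrrrrrrrbbrr) = { 0; 1/2; 513/1024; 1027/2048 | 4109/8192; 2055/4096; 257/512; 129/256; 65/128; 33/64; 17/32; 9/16; 5/8; 3/4; 1 } => 8217/16384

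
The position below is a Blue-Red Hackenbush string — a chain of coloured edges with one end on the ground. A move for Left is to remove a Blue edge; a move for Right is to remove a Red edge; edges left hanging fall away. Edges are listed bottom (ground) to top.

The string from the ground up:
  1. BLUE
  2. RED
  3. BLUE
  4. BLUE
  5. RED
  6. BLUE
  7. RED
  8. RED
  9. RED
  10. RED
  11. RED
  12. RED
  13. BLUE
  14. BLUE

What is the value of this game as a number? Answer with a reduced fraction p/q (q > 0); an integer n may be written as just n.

6663/8192

Build value(s[:k]) for k = 1..14, string s = BLUE RED BLUE BLUE RED BLUE RED RED RED RED RED RED BLUE BLUE.
value(B) = { 0 |  } — 1
value(BR) = { 0 | 1 } — 1/2
value(BRB) = { 0, 1/2 | 1 } — 3/4
value(BRBB) = { 0, 1/2, 3/4 | 1 } — 7/8
value(BRBBR) = { 0, 1/2, 3/4 | 7/8, 1 } — 13/16
value(BRBBRB) = { 0, 1/2, 3/4, 13/16 | 7/8, 1 } — 27/32
value(BRBBRBR) = { 0, 1/2, 3/4, 13/16 | 27/32, 7/8, 1 } — 53/64
value(BRBBRBRR) = { 0, 1/2, 3/4, 13/16 | 53/64, 27/32, 7/8, 1 } — 105/128
value(BRBBRBRRR) = { 0, 1/2, 3/4, 13/16 | 105/128, 53/64, 27/32, 7/8, 1 } — 209/256
value(BRBBRBRRRR) = { 0, 1/2, 3/4, 13/16 | 209/256, 105/128, 53/64, 27/32, 7/8, 1 } — 417/512
value(BRBBRBRRRRR) = { 0, 1/2, 3/4, 13/16 | 417/512, 209/256, 105/128, 53/64, 27/32, 7/8, 1 } — 833/1024
value(BRBBRBRRRRRR) = { 0, 1/2, 3/4, 13/16 | 833/1024, 417/512, 209/256, 105/128, 53/64, 27/32, 7/8, 1 } — 1665/2048
value(BRBBRBRRRRRRB) = { 0, 1/2, 3/4, 13/16, 1665/2048 | 833/1024, 417/512, 209/256, 105/128, 53/64, 27/32, 7/8, 1 } — 3331/4096
value(BRBBRBRRRRRRBB) = { 0, 1/2, 3/4, 13/16, 1665/2048, 3331/4096 | 833/1024, 417/512, 209/256, 105/128, 53/64, 27/32, 7/8, 1 } — 6663/8192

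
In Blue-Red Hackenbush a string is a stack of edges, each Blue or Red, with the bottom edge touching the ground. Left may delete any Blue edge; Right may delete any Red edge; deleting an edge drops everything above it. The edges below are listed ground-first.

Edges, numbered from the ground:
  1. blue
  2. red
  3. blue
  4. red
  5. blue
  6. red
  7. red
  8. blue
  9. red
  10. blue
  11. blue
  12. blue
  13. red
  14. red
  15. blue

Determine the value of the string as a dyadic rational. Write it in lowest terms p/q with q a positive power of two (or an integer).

10611/16384

step 1: add blue to get b; options L={ 0 } R={ none } ⇒ 1
step 2: add red to get br; options L={ 0 } R={ 1 } ⇒ 1/2
step 3: add blue to get brb; options L={ 0 1/2 } R={ 1 } ⇒ 3/4
step 4: add red to get brbr; options L={ 0 1/2 } R={ 3/4 1 } ⇒ 5/8
step 5: add blue to get brbrb; options L={ 0 1/2 5/8 } R={ 3/4 1 } ⇒ 11/16
step 6: add red to get brbrbr; options L={ 0 1/2 5/8 } R={ 11/16 3/4 1 } ⇒ 21/32
step 7: add red to get brbrbrr; options L={ 0 1/2 5/8 } R={ 21/32 11/16 3/4 1 } ⇒ 41/64
step 8: add blue to get brbrbrrb; options L={ 0 1/2 5/8 41/64 } R={ 21/32 11/16 3/4 1 } ⇒ 83/128
step 9: add red to get brbrbrrbr; options L={ 0 1/2 5/8 41/64 } R={ 83/128 21/32 11/16 3/4 1 } ⇒ 165/256
step 10: add blue to get brbrbrrbrb; options L={ 0 1/2 5/8 41/64 165/256 } R={ 83/128 21/32 11/16 3/4 1 } ⇒ 331/512
step 11: add blue to get brbrbrrbrbb; options L={ 0 1/2 5/8 41/64 165/256 331/512 } R={ 83/128 21/32 11/16 3/4 1 } ⇒ 663/1024
step 12: add blue to get brbrbrrbrbbb; options L={ 0 1/2 5/8 41/64 165/256 331/512 663/1024 } R={ 83/128 21/32 11/16 3/4 1 } ⇒ 1327/2048
step 13: add red to get brbrbrrbrbbbr; options L={ 0 1/2 5/8 41/64 165/256 331/512 663/1024 } R={ 1327/2048 83/128 21/32 11/16 3/4 1 } ⇒ 2653/4096
step 14: add red to get brbrbrrbrbbbrr; options L={ 0 1/2 5/8 41/64 165/256 331/512 663/1024 } R={ 2653/4096 1327/2048 83/128 21/32 11/16 3/4 1 } ⇒ 5305/8192
step 15: add blue to get brbrbrrbrbbbrrb; options L={ 0 1/2 5/8 41/64 165/256 331/512 663/1024 5305/8192 } R={ 2653/4096 1327/2048 83/128 21/32 11/16 3/4 1 } ⇒ 10611/16384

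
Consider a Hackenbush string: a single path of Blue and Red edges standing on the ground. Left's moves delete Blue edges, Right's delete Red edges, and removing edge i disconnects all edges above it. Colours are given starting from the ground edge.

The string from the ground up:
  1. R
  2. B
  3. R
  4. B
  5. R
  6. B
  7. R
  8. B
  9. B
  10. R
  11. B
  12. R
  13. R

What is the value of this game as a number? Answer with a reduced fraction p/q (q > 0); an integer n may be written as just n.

Recurse on prefixes of the 13-edge string R B R B R B R B B R B R R:
val(R) = { none | 0 } => -1
val(RB) = { -1 | 0 } => -1/2
val(RBR) = { -1 | -1/2 0 } => -3/4
val(RBRB) = { -1 -3/4 | -1/2 0 } => -5/8
val(RBRBR) = { -1 -3/4 | -5/8 -1/2 0 } => -11/16
val(RBRBRB) = { -1 -3/4 -11/16 | -5/8 -1/2 0 } => -21/32
val(RBRBRBR) = { -1 -3/4 -11/16 | -21/32 -5/8 -1/2 0 } => -43/64
val(RBRBRBRB) = { -1 -3/4 -11/16 -43/64 | -21/32 -5/8 -1/2 0 } => -85/128
val(RBRBRBRBB) = { -1 -3/4 -11/16 -43/64 -85/128 | -21/32 -5/8 -1/2 0 } => -169/256
val(RBRBRBRBBR) = { -1 -3/4 -11/16 -43/64 -85/128 | -169/256 -21/32 -5/8 -1/2 0 } => -339/512
val(RBRBRBRBBRB) = { -1 -3/4 -11/16 -43/64 -85/128 -339/512 | -169/256 -21/32 -5/8 -1/2 0 } => -677/1024
val(RBRBRBRBBRBR) = { -1 -3/4 -11/16 -43/64 -85/128 -339/512 | -677/1024 -169/256 -21/32 -5/8 -1/2 0 } => -1355/2048
val(RBRBRBRBBRBRR) = { -1 -3/4 -11/16 -43/64 -85/128 -339/512 | -1355/2048 -677/1024 -169/256 -21/32 -5/8 -1/2 0 } => -2711/4096

-2711/4096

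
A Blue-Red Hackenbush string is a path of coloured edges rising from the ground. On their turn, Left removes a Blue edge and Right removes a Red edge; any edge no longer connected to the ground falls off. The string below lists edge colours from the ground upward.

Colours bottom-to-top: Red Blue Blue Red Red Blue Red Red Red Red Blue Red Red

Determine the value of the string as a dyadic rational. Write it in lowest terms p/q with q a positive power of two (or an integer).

1 of 13 · R · max L −∞ · min R 0 => -1
2 of 13 · RB · max L -1 · min R 0 => -1/2
3 of 13 · RBB · max L -1/2 · min R 0 => -1/4
4 of 13 · RBBR · max L -1/2 · min R -1/4 => -3/8
5 of 13 · RBBRR · max L -1/2 · min R -3/8 => -7/16
6 of 13 · RBBRRB · max L -7/16 · min R -3/8 => -13/32
7 of 13 · RBBRRBR · max L -7/16 · min R -13/32 => -27/64
8 of 13 · RBBRRBRR · max L -7/16 · min R -27/64 => -55/128
9 of 13 · RBBRRBRRR · max L -7/16 · min R -55/128 => -111/256
10 of 13 · RBBRRBRRRR · max L -7/16 · min R -111/256 => -223/512
11 of 13 · RBBRRBRRRRB · max L -223/512 · min R -111/256 => -445/1024
12 of 13 · RBBRRBRRRRBR · max L -223/512 · min R -445/1024 => -891/2048
13 of 13 · RBBRRBRRRRBRR · max L -223/512 · min R -891/2048 => -1783/4096

-1783/4096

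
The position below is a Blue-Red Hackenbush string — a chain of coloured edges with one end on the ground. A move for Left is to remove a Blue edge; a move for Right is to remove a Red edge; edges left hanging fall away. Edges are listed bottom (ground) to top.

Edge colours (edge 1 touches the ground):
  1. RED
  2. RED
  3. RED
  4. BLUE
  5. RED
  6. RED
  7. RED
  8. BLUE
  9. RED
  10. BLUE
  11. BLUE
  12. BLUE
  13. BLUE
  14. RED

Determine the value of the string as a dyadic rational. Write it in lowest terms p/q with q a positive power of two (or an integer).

-5955/2048

step 1: add RED to get R; options L={  } R={ 0 } — -1
step 2: add RED to get RR; options L={  } R={ -1, 0 } — -2
step 3: add RED to get RRR; options L={  } R={ -2, -1, 0 } — -3
step 4: add BLUE to get RRRB; options L={ -3 } R={ -2, -1, 0 } — -5/2
step 5: add RED to get RRRBR; options L={ -3 } R={ -5/2, -2, -1, 0 } — -11/4
step 6: add RED to get RRRBRR; options L={ -3 } R={ -11/4, -5/2, -2, -1, 0 } — -23/8
step 7: add RED to get RRRBRRR; options L={ -3 } R={ -23/8, -11/4, -5/2, -2, -1, 0 } — -47/16
step 8: add BLUE to get RRRBRRRB; options L={ -3, -47/16 } R={ -23/8, -11/4, -5/2, -2, -1, 0 } — -93/32
step 9: add RED to get RRRBRRRBR; options L={ -3, -47/16 } R={ -93/32, -23/8, -11/4, -5/2, -2, -1, 0 } — -187/64
step 10: add BLUE to get RRRBRRRBRB; options L={ -3, -47/16, -187/64 } R={ -93/32, -23/8, -11/4, -5/2, -2, -1, 0 } — -373/128
step 11: add BLUE to get RRRBRRRBRBB; options L={ -3, -47/16, -187/64, -373/128 } R={ -93/32, -23/8, -11/4, -5/2, -2, -1, 0 } — -745/256
step 12: add BLUE to get RRRBRRRBRBBB; options L={ -3, -47/16, -187/64, -373/128, -745/256 } R={ -93/32, -23/8, -11/4, -5/2, -2, -1, 0 } — -1489/512
step 13: add BLUE to get RRRBRRRBRBBBB; options L={ -3, -47/16, -187/64, -373/128, -745/256, -1489/512 } R={ -93/32, -23/8, -11/4, -5/2, -2, -1, 0 } — -2977/1024
step 14: add RED to get RRRBRRRBRBBBBR; options L={ -3, -47/16, -187/64, -373/128, -745/256, -1489/512 } R={ -2977/1024, -93/32, -23/8, -11/4, -5/2, -2, -1, 0 } — -5955/2048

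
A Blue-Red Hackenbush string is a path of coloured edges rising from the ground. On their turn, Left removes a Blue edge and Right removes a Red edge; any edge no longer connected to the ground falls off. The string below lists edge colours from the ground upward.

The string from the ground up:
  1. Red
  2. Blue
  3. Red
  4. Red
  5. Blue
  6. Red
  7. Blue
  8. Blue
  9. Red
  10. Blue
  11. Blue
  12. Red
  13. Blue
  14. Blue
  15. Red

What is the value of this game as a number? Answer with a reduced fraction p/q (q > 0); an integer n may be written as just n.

value_1 [R]  L=[]  R=[0]  => -1
value_2 [RB]  L=[-1]  R=[0]  => -1/2
value_3 [RBR]  L=[-1]  R=[-1/2, 0]  => -3/4
value_4 [RBRR]  L=[-1]  R=[-3/4, -1/2, 0]  => -7/8
value_5 [RBRRB]  L=[-1, -7/8]  R=[-3/4, -1/2, 0]  => -13/16
value_6 [RBRRBR]  L=[-1, -7/8]  R=[-13/16, -3/4, -1/2, 0]  => -27/32
value_7 [RBRRBRB]  L=[-1, -7/8, -27/32]  R=[-13/16, -3/4, -1/2, 0]  => -53/64
value_8 [RBRRBRBB]  L=[-1, -7/8, -27/32, -53/64]  R=[-13/16, -3/4, -1/2, 0]  => -105/128
value_9 [RBRRBRBBR]  L=[-1, -7/8, -27/32, -53/64]  R=[-105/128, -13/16, -3/4, -1/2, 0]  => -211/256
value_10 [RBRRBRBBRB]  L=[-1, -7/8, -27/32, -53/64, -211/256]  R=[-105/128, -13/16, -3/4, -1/2, 0]  => -421/512
value_11 [RBRRBRBBRBB]  L=[-1, -7/8, -27/32, -53/64, -211/256, -421/512]  R=[-105/128, -13/16, -3/4, -1/2, 0]  => -841/1024
value_12 [RBRRBRBBRBBR]  L=[-1, -7/8, -27/32, -53/64, -211/256, -421/512]  R=[-841/1024, -105/128, -13/16, -3/4, -1/2, 0]  => -1683/2048
value_13 [RBRRBRBBRBBRB]  L=[-1, -7/8, -27/32, -53/64, -211/256, -421/512, -1683/2048]  R=[-841/1024, -105/128, -13/16, -3/4, -1/2, 0]  => -3365/4096
value_14 [RBRRBRBBRBBRBB]  L=[-1, -7/8, -27/32, -53/64, -211/256, -421/512, -1683/2048, -3365/4096]  R=[-841/1024, -105/128, -13/16, -3/4, -1/2, 0]  => -6729/8192
value_15 [RBRRBRBBRBBRBBR]  L=[-1, -7/8, -27/32, -53/64, -211/256, -421/512, -1683/2048, -3365/4096]  R=[-6729/8192, -841/1024, -105/128, -13/16, -3/4, -1/2, 0]  => -13459/16384

-13459/16384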